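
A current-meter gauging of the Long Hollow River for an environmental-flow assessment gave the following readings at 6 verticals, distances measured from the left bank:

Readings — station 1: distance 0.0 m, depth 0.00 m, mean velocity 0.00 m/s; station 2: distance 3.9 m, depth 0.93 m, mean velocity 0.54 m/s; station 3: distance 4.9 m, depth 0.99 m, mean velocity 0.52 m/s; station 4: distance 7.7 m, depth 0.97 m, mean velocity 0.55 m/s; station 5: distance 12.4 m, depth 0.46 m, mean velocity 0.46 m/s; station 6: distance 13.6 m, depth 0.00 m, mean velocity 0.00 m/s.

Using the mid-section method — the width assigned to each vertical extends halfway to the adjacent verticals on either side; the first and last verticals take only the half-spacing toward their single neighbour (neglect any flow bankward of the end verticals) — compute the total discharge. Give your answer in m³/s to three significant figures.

w_2 = (4.9 − 0.0)/2 = 2.45 m; q_2 = 0.54 × 0.93 × 2.45 = 1.230 m³/s
w_3 = (7.7 − 3.9)/2 = 1.9 m; q_3 = 0.52 × 0.99 × 1.9 = 0.9781 m³/s
w_4 = (12.4 − 4.9)/2 = 3.75 m; q_4 = 0.55 × 0.97 × 3.75 = 2.001 m³/s
w_5 = (13.6 − 7.7)/2 = 2.95 m; q_5 = 0.46 × 0.46 × 2.95 = 0.6242 m³/s
Stations 1, 6 contribute zero (depth or velocity is 0).
Q = Σ qᵢ = 4.833 m³/s

4.83 m³/s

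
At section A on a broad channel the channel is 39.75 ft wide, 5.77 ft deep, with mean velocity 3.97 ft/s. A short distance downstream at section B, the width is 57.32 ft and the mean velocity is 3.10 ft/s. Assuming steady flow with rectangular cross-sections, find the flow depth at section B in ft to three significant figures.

Q = A₁V₁ = (39.75×5.77) × 3.97 = 910.5 ft³/s
d₂ = Q/(b₂ V₂) = 910.5/(57.32×3.10) = 5.124 ft

5.12 ft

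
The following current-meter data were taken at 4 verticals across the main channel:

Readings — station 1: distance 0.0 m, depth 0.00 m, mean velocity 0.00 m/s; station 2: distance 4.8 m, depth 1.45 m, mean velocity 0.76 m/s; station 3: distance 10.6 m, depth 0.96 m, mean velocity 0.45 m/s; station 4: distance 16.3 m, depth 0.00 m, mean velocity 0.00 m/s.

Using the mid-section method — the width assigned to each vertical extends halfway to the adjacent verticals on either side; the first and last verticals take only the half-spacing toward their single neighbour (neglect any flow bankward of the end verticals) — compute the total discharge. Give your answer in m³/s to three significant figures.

8.32 m³/s

w_2 = (10.6 − 0.0)/2 = 5.3 m; q_2 = 0.76 × 1.45 × 5.3 = 5.841 m³/s
w_3 = (16.3 − 4.8)/2 = 5.75 m; q_3 = 0.45 × 0.96 × 5.75 = 2.484 m³/s
Stations 1, 4 contribute zero (depth or velocity is 0).
Q = Σ qᵢ = 8.325 m³/s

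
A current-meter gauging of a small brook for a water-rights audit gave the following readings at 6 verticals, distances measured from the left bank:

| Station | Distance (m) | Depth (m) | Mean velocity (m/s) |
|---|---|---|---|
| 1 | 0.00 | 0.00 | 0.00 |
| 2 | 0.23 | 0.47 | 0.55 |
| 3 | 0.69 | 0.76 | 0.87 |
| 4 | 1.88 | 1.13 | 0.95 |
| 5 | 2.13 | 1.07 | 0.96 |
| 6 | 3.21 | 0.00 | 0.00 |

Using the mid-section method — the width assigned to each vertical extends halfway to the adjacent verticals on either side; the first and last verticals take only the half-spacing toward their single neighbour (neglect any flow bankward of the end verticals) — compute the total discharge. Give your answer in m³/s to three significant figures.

2.09 m³/s

w_2 = (0.69 − 0.00)/2 = 0.345 m; q_2 = 0.55 × 0.47 × 0.345 = 0.08918 m³/s
w_3 = (1.88 − 0.23)/2 = 0.825 m; q_3 = 0.87 × 0.76 × 0.825 = 0.5455 m³/s
w_4 = (2.13 − 0.69)/2 = 0.72 m; q_4 = 0.95 × 1.13 × 0.72 = 0.7729 m³/s
w_5 = (3.21 − 1.88)/2 = 0.665 m; q_5 = 0.96 × 1.07 × 0.665 = 0.6831 m³/s
Stations 1, 6 contribute zero (depth or velocity is 0).
Q = Σ qᵢ = 2.091 m³/s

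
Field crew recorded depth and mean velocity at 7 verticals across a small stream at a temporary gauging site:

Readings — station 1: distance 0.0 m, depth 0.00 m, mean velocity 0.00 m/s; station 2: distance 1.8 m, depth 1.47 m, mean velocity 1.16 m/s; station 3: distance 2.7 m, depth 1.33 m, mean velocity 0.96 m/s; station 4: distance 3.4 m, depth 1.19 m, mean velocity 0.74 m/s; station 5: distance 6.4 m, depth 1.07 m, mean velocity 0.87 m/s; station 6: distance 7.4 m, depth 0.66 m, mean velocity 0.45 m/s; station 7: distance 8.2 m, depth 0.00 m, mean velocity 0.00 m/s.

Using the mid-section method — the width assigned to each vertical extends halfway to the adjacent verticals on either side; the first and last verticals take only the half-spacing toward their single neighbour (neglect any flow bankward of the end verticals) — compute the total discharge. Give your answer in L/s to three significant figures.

7080 L/s

w_2 = (2.7 − 0.0)/2 = 1.35 m; q_2 = 1.16 × 1.47 × 1.35 = 2.302 m³/s
w_3 = (3.4 − 1.8)/2 = 0.8 m; q_3 = 0.96 × 1.33 × 0.8 = 1.021 m³/s
w_4 = (6.4 − 2.7)/2 = 1.85 m; q_4 = 0.74 × 1.19 × 1.85 = 1.629 m³/s
w_5 = (7.4 − 3.4)/2 = 2 m; q_5 = 0.87 × 1.07 × 2 = 1.862 m³/s
w_6 = (8.2 − 6.4)/2 = 0.9 m; q_6 = 0.45 × 0.66 × 0.9 = 0.2673 m³/s
Stations 1, 7 contribute zero (depth or velocity is 0).
Q = Σ qᵢ = 7.082 m³/s
= 7.082 × 1000 = 7082 L/s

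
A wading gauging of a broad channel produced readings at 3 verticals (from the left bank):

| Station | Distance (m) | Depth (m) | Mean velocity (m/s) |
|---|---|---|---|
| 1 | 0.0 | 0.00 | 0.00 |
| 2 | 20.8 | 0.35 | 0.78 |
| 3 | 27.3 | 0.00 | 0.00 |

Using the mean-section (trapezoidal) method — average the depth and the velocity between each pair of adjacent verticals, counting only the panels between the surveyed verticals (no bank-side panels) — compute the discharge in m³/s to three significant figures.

Panel 1-2: Δb = 20.8 m, d̄ = (0.00+0.35)/2 = 0.175, v̄ = (0.00+0.78)/2 = 0.39 → q = 20.8×0.175×0.39 = 1.420 m³/s
Panel 2-3: Δb = 6.5 m, d̄ = (0.35+0.00)/2 = 0.175, v̄ = (0.78+0.00)/2 = 0.39 → q = 6.5×0.175×0.39 = 0.4436 m³/s
Q = Σ q = 1.863 m³/s

1.86 m³/s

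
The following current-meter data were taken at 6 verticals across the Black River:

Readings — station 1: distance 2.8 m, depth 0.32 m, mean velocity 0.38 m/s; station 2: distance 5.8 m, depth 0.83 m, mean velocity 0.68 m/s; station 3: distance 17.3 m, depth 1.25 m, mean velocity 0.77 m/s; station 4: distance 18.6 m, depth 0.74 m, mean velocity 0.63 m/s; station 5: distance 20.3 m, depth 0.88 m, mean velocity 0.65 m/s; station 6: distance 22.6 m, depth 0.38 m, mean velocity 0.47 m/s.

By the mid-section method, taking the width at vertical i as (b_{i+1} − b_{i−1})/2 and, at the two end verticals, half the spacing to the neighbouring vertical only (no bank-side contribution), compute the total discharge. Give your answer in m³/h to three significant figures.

44900 m³/h

w_1 = (5.8 − 2.8)/2 = 1.5 m; q_1 = 0.38 × 0.32 × 1.5 = 0.1824 m³/s
w_2 = (17.3 − 2.8)/2 = 7.25 m; q_2 = 0.68 × 0.83 × 7.25 = 4.092 m³/s
w_3 = (18.6 − 5.8)/2 = 6.4 m; q_3 = 0.77 × 1.25 × 6.4 = 6.160 m³/s
w_4 = (20.3 − 17.3)/2 = 1.5 m; q_4 = 0.63 × 0.74 × 1.5 = 0.6993 m³/s
w_5 = (22.6 − 18.6)/2 = 2 m; q_5 = 0.65 × 0.88 × 2 = 1.144 m³/s
w_6 = (22.6 − 20.3)/2 = 1.15 m; q_6 = 0.47 × 0.38 × 1.15 = 0.2054 m³/s
Q = Σ qᵢ = 12.48 m³/s
= 12.48 × 3600 = 44940 m³/h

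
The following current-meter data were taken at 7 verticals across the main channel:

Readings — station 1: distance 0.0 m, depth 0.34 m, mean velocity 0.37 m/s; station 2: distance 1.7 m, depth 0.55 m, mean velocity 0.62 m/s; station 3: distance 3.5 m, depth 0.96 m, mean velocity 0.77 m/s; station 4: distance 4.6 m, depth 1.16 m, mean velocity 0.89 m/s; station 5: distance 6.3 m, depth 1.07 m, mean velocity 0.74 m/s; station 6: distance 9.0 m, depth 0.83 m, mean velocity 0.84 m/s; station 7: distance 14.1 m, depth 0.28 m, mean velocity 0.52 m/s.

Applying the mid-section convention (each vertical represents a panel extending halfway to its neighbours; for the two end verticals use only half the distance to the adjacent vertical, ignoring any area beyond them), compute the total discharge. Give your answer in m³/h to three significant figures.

w_1 = (1.7 − 0.0)/2 = 0.85 m; q_1 = 0.37 × 0.34 × 0.85 = 0.1069 m³/s
w_2 = (3.5 − 0.0)/2 = 1.75 m; q_2 = 0.62 × 0.55 × 1.75 = 0.5968 m³/s
w_3 = (4.6 − 1.7)/2 = 1.45 m; q_3 = 0.77 × 0.96 × 1.45 = 1.072 m³/s
w_4 = (6.3 − 3.5)/2 = 1.4 m; q_4 = 0.89 × 1.16 × 1.4 = 1.445 m³/s
w_5 = (9.0 − 4.6)/2 = 2.2 m; q_5 = 0.74 × 1.07 × 2.2 = 1.742 m³/s
w_6 = (14.1 − 6.3)/2 = 3.9 m; q_6 = 0.84 × 0.83 × 3.9 = 2.719 m³/s
w_7 = (14.1 − 9.0)/2 = 2.55 m; q_7 = 0.52 × 0.28 × 2.55 = 0.3713 m³/s
Q = Σ qᵢ = 8.053 m³/s
= 8.053 × 3600 = 28990 m³/h

29000 m³/h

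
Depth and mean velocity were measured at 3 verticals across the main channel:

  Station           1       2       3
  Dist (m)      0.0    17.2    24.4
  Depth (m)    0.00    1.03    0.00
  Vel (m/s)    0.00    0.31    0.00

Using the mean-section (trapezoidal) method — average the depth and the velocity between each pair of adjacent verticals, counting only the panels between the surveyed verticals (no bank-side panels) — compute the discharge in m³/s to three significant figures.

1.95 m³/s

Panel 1-2: Δb = 17.2 m, d̄ = (0.00+1.03)/2 = 0.515, v̄ = (0.00+0.31)/2 = 0.155 → q = 17.2×0.515×0.155 = 1.373 m³/s
Panel 2-3: Δb = 7.2 m, d̄ = (1.03+0.00)/2 = 0.515, v̄ = (0.31+0.00)/2 = 0.155 → q = 7.2×0.515×0.155 = 0.5747 m³/s
Q = Σ q = 1.948 m³/s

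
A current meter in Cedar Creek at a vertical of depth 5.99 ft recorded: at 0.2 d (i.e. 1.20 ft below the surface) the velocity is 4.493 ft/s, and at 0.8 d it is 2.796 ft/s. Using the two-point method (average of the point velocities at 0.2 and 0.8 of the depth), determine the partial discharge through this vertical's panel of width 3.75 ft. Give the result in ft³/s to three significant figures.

81.9 ft³/s

v̄ = (4.493 + 2.796) / 2 = 3.645 ft/s
q = v̄ × d × w = 3.645 × 5.99 × 3.75 = 81.86 ft³/s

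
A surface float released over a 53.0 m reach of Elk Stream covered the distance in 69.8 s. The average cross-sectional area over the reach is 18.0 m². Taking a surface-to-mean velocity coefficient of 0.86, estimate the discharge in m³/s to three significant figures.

v_surface = L / t̄ = 53.0 / 69.8 = 0.7593 m/s
v_mean = 0.86 × 0.7593 = 0.6530 m/s
Q = A × v_mean = 18.0 × 0.6530 = 11.75 m³/s

11.8 m³/s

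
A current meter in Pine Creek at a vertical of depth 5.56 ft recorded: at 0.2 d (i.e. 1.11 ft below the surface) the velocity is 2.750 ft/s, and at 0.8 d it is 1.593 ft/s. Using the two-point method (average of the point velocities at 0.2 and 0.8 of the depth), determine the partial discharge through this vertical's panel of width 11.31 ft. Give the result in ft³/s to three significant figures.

137 ft³/s

v̄ = (2.750 + 1.593) / 2 = 2.172 ft/s
q = v̄ × d × w = 2.172 × 5.56 × 11.31 = 136.6 ft³/s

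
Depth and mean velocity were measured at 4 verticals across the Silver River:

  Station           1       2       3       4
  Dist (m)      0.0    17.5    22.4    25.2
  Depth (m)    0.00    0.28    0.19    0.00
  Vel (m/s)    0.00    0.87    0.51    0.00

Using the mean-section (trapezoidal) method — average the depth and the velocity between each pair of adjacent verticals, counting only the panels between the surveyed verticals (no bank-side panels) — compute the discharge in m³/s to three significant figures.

Panel 1-2: Δb = 17.5 m, d̄ = (0.00+0.28)/2 = 0.14, v̄ = (0.00+0.87)/2 = 0.435 → q = 17.5×0.14×0.435 = 1.066 m³/s
Panel 2-3: Δb = 4.9 m, d̄ = (0.28+0.19)/2 = 0.235, v̄ = (0.87+0.51)/2 = 0.69 → q = 4.9×0.235×0.69 = 0.7945 m³/s
Panel 3-4: Δb = 2.8 m, d̄ = (0.19+0.00)/2 = 0.095, v̄ = (0.51+0.00)/2 = 0.255 → q = 2.8×0.095×0.255 = 0.06783 m³/s
Q = Σ q = 1.928 m³/s

1.93 m³/s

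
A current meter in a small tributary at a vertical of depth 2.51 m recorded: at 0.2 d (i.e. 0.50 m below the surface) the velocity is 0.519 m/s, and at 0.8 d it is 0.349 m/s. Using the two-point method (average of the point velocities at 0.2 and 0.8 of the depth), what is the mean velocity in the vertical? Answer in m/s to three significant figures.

0.434 m/s

v̄ = (0.519 + 0.349) / 2 = 0.4340 m/s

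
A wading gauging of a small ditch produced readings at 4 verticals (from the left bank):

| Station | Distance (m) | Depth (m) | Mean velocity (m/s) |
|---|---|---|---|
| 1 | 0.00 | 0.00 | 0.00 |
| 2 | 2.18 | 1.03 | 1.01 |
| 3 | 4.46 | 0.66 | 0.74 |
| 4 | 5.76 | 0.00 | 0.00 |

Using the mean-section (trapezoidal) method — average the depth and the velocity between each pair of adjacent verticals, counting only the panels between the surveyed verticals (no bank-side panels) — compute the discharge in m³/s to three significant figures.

2.41 m³/s

Panel 1-2: Δb = 2.18 m, d̄ = (0.00+1.03)/2 = 0.515, v̄ = (0.00+1.01)/2 = 0.505 → q = 2.18×0.515×0.505 = 0.5670 m³/s
Panel 2-3: Δb = 2.28 m, d̄ = (1.03+0.66)/2 = 0.845, v̄ = (1.01+0.74)/2 = 0.875 → q = 2.28×0.845×0.875 = 1.686 m³/s
Panel 3-4: Δb = 1.3 m, d̄ = (0.66+0.00)/2 = 0.33, v̄ = (0.74+0.00)/2 = 0.37 → q = 1.3×0.33×0.37 = 0.1587 m³/s
Q = Σ q = 2.411 m³/s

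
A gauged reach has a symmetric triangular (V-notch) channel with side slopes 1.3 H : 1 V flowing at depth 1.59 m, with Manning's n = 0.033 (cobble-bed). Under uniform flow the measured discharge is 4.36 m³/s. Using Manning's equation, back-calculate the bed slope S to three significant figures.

0.00355

A = z·y² = 1.3×1.59² = 3.287 m²
P = 2y√(1+z²) = 2×1.59×√(1+1.3²) = 5.216 m
R = A/P = 3.287/5.216 = 0.6301 m
S = (Q·n / (1·A·R^(2/3)))² = (4.36×0.033 / (1×3.287×0.7350))² = 0.003548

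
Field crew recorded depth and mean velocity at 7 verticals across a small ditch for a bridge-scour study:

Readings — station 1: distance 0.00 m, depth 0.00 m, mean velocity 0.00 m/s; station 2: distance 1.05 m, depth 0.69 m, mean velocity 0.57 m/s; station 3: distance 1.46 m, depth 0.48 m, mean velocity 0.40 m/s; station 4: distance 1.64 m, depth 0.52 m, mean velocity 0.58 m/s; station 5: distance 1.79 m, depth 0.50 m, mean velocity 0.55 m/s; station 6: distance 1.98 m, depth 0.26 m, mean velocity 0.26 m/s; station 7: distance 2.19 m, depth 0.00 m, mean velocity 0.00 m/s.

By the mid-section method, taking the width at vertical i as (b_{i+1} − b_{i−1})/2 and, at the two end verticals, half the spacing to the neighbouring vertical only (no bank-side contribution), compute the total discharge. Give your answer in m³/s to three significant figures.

0.454 m³/s

w_2 = (1.46 − 0.00)/2 = 0.73 m; q_2 = 0.57 × 0.69 × 0.73 = 0.2871 m³/s
w_3 = (1.64 − 1.05)/2 = 0.295 m; q_3 = 0.40 × 0.48 × 0.295 = 0.05664 m³/s
w_4 = (1.79 − 1.46)/2 = 0.165 m; q_4 = 0.58 × 0.52 × 0.165 = 0.04976 m³/s
w_5 = (1.98 − 1.64)/2 = 0.17 m; q_5 = 0.55 × 0.50 × 0.17 = 0.04675 m³/s
w_6 = (2.19 − 1.79)/2 = 0.2 m; q_6 = 0.26 × 0.26 × 0.2 = 0.01352 m³/s
Stations 1, 7 contribute zero (depth or velocity is 0).
Q = Σ qᵢ = 0.4538 m³/s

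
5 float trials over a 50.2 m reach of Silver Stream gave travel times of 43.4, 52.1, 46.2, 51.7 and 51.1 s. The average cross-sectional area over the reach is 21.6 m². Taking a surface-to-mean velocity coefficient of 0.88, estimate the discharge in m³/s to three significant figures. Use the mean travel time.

19.5 m³/s

t̄ = (43.4 + 52.1 + 46.2 + 51.7 + 51.1) / 5 = 48.9 s
v_surface = L / t̄ = 50.2 / 48.9 = 1.027 m/s
v_mean = 0.88 × 1.027 = 0.9034 m/s
Q = A × v_mean = 21.6 × 0.9034 = 19.51 m³/s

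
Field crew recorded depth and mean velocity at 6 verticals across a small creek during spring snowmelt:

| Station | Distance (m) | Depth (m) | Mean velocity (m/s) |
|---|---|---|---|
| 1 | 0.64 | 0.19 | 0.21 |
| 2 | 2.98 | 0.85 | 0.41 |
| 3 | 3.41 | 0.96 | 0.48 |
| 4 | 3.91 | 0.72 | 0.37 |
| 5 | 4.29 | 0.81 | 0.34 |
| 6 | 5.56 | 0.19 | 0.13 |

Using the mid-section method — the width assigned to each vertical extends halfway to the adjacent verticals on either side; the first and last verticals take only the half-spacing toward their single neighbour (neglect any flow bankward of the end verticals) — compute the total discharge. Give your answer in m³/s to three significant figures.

w_1 = (2.98 − 0.64)/2 = 1.17 m; q_1 = 0.21 × 0.19 × 1.17 = 0.04668 m³/s
w_2 = (3.41 − 0.64)/2 = 1.385 m; q_2 = 0.41 × 0.85 × 1.385 = 0.4827 m³/s
w_3 = (3.91 − 2.98)/2 = 0.465 m; q_3 = 0.48 × 0.96 × 0.465 = 0.2143 m³/s
w_4 = (4.29 − 3.41)/2 = 0.44 m; q_4 = 0.37 × 0.72 × 0.44 = 0.1172 m³/s
w_5 = (5.56 − 3.91)/2 = 0.825 m; q_5 = 0.34 × 0.81 × 0.825 = 0.2272 m³/s
w_6 = (5.56 − 4.29)/2 = 0.635 m; q_6 = 0.13 × 0.19 × 0.635 = 0.01568 m³/s
Q = Σ qᵢ = 1.104 m³/s

1.10 m³/s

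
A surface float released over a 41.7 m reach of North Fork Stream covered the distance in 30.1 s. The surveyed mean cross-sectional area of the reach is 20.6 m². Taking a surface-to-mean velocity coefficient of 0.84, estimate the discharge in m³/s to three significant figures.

v_surface = L / t̄ = 41.7 / 30.1 = 1.385 m/s
v_mean = 0.84 × 1.385 = 1.164 m/s
Q = A × v_mean = 20.6 × 1.164 = 23.97 m³/s

24.0 m³/s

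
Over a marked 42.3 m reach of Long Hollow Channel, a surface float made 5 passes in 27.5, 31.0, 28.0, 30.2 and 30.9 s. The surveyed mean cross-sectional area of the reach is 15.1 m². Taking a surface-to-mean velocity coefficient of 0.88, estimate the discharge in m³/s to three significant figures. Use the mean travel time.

t̄ = (27.5 + 31.0 + 28.0 + 30.2 + 30.9) / 5 = 29.52 s
v_surface = L / t̄ = 42.3 / 29.52 = 1.433 m/s
v_mean = 0.88 × 1.433 = 1.261 m/s
Q = A × v_mean = 15.1 × 1.261 = 19.04 m³/s

19.0 m³/s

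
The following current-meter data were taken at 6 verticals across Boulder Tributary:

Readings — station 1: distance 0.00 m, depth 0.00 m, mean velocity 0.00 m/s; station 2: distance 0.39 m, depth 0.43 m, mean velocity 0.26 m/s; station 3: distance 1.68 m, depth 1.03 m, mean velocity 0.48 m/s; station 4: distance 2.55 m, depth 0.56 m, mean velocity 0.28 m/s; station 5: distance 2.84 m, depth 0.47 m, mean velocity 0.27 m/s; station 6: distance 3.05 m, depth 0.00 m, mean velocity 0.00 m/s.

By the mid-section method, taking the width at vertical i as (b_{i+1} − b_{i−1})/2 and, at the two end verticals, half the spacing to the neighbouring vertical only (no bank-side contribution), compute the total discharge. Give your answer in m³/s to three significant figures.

w_2 = (1.68 − 0.00)/2 = 0.84 m; q_2 = 0.26 × 0.43 × 0.84 = 0.09391 m³/s
w_3 = (2.55 − 0.39)/2 = 1.08 m; q_3 = 0.48 × 1.03 × 1.08 = 0.5340 m³/s
w_4 = (2.84 − 1.68)/2 = 0.58 m; q_4 = 0.28 × 0.56 × 0.58 = 0.09094 m³/s
w_5 = (3.05 − 2.55)/2 = 0.25 m; q_5 = 0.27 × 0.47 × 0.25 = 0.03173 m³/s
Stations 1, 6 contribute zero (depth or velocity is 0).
Q = Σ qᵢ = 0.7505 m³/s

0.751 m³/s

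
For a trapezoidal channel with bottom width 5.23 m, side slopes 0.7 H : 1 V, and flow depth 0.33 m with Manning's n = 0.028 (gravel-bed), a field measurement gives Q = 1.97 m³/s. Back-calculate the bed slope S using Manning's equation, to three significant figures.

A = (b + z·y)·y = (5.23 + 0.7×0.33)×0.33 = 1.802 m²
P = b + 2y√(1+z²) = 5.23 + 2×0.33×√(1+0.7²) = 6.036 m
R = A/P = 1.802/6.036 = 0.2986 m
S = (Q·n / (1·A·R^(2/3)))² = (1.97×0.028 / (1×1.802×0.4467))² = 0.004695

0.00469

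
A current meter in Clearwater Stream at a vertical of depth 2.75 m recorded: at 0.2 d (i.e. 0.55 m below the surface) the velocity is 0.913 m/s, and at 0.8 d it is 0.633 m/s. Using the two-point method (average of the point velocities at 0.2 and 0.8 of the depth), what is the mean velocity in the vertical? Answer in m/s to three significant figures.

0.773 m/s

v̄ = (0.913 + 0.633) / 2 = 0.7730 m/s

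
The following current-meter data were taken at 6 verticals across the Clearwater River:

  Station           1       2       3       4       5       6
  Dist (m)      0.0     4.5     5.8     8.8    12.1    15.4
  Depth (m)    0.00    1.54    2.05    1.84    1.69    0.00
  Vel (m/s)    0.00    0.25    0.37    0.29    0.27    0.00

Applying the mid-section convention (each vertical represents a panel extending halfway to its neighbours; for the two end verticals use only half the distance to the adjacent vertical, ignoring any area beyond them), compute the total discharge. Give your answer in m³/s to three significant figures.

5.93 m³/s

w_2 = (5.8 − 0.0)/2 = 2.9 m; q_2 = 0.25 × 1.54 × 2.9 = 1.117 m³/s
w_3 = (8.8 − 4.5)/2 = 2.15 m; q_3 = 0.37 × 2.05 × 2.15 = 1.631 m³/s
w_4 = (12.1 − 5.8)/2 = 3.15 m; q_4 = 0.29 × 1.84 × 3.15 = 1.681 m³/s
w_5 = (15.4 − 8.8)/2 = 3.3 m; q_5 = 0.27 × 1.69 × 3.3 = 1.506 m³/s
Stations 1, 6 contribute zero (depth or velocity is 0).
Q = Σ qᵢ = 5.934 m³/s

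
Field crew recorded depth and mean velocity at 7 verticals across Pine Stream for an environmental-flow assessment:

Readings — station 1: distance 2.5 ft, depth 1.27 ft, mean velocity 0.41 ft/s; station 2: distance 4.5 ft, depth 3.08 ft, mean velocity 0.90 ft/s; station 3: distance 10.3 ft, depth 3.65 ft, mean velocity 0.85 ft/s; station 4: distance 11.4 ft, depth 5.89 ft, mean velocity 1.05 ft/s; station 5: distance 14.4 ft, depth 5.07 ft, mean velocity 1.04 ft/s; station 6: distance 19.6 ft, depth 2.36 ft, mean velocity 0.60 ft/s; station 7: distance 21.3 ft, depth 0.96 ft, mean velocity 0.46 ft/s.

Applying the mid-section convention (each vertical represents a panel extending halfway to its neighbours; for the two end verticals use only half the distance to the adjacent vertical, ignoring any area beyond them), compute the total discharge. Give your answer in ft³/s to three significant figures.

61.6 ft³/s

w_1 = (4.5 − 2.5)/2 = 1 ft; q_1 = 0.41 × 1.27 × 1 = 0.5207 ft³/s
w_2 = (10.3 − 2.5)/2 = 3.9 ft; q_2 = 0.90 × 3.08 × 3.9 = 10.81 ft³/s
w_3 = (11.4 − 4.5)/2 = 3.45 ft; q_3 = 0.85 × 3.65 × 3.45 = 10.70 ft³/s
w_4 = (14.4 − 10.3)/2 = 2.05 ft; q_4 = 1.05 × 5.89 × 2.05 = 12.68 ft³/s
w_5 = (19.6 − 11.4)/2 = 4.1 ft; q_5 = 1.04 × 5.07 × 4.1 = 21.62 ft³/s
w_6 = (21.3 − 14.4)/2 = 3.45 ft; q_6 = 0.60 × 2.36 × 3.45 = 4.885 ft³/s
w_7 = (21.3 − 19.6)/2 = 0.85 ft; q_7 = 0.46 × 0.96 × 0.85 = 0.3754 ft³/s
Q = Σ qᵢ = 61.59 ft³/s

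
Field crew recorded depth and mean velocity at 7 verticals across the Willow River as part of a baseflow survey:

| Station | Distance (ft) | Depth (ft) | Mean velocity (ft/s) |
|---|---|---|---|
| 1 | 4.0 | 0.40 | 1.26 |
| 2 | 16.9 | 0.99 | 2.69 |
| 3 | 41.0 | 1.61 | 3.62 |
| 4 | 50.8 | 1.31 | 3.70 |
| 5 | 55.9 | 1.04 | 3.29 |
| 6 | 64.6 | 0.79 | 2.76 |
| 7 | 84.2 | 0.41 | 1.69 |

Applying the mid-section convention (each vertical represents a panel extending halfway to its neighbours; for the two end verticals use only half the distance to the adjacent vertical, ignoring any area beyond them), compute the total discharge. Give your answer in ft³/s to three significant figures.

249 ft³/s

w_1 = (16.9 − 4.0)/2 = 6.45 ft; q_1 = 1.26 × 0.40 × 6.45 = 3.251 ft³/s
w_2 = (41.0 − 4.0)/2 = 18.5 ft; q_2 = 2.69 × 0.99 × 18.5 = 49.27 ft³/s
w_3 = (50.8 − 16.9)/2 = 16.95 ft; q_3 = 3.62 × 1.61 × 16.95 = 98.79 ft³/s
w_4 = (55.9 − 41.0)/2 = 7.45 ft; q_4 = 3.70 × 1.31 × 7.45 = 36.11 ft³/s
w_5 = (64.6 − 50.8)/2 = 6.9 ft; q_5 = 3.29 × 1.04 × 6.9 = 23.61 ft³/s
w_6 = (84.2 − 55.9)/2 = 14.15 ft; q_6 = 2.76 × 0.79 × 14.15 = 30.85 ft³/s
w_7 = (84.2 − 64.6)/2 = 9.8 ft; q_7 = 1.69 × 0.41 × 9.8 = 6.790 ft³/s
Q = Σ qᵢ = 248.7 ft³/s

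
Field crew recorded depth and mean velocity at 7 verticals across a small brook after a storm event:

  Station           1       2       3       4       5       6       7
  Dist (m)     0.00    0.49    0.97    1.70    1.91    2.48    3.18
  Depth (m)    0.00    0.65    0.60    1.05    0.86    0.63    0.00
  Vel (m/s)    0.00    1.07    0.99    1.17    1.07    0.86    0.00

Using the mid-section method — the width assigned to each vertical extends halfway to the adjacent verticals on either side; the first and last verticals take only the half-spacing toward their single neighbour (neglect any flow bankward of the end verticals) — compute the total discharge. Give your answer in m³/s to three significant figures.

1.98 m³/s

w_2 = (0.97 − 0.00)/2 = 0.485 m; q_2 = 1.07 × 0.65 × 0.485 = 0.3373 m³/s
w_3 = (1.70 − 0.49)/2 = 0.605 m; q_3 = 0.99 × 0.60 × 0.605 = 0.3594 m³/s
w_4 = (1.91 − 0.97)/2 = 0.47 m; q_4 = 1.17 × 1.05 × 0.47 = 0.5774 m³/s
w_5 = (2.48 − 1.70)/2 = 0.39 m; q_5 = 1.07 × 0.86 × 0.39 = 0.3589 m³/s
w_6 = (3.18 − 1.91)/2 = 0.635 m; q_6 = 0.86 × 0.63 × 0.635 = 0.3440 m³/s
Stations 1, 7 contribute zero (depth or velocity is 0).
Q = Σ qᵢ = 1.977 m³/s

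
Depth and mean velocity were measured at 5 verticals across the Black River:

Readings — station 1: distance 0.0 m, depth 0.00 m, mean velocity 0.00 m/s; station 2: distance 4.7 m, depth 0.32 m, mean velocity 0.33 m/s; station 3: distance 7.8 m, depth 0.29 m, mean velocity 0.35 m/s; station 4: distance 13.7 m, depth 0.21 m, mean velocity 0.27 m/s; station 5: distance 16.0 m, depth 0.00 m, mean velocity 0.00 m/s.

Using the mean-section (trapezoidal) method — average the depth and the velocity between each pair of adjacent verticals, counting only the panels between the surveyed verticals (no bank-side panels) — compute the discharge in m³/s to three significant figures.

0.935 m³/s

Panel 1-2: Δb = 4.7 m, d̄ = (0.00+0.32)/2 = 0.16, v̄ = (0.00+0.33)/2 = 0.165 → q = 4.7×0.16×0.165 = 0.1241 m³/s
Panel 2-3: Δb = 3.1 m, d̄ = (0.32+0.29)/2 = 0.305, v̄ = (0.33+0.35)/2 = 0.34 → q = 3.1×0.305×0.34 = 0.3215 m³/s
Panel 3-4: Δb = 5.9 m, d̄ = (0.29+0.21)/2 = 0.25, v̄ = (0.35+0.27)/2 = 0.31 → q = 5.9×0.25×0.31 = 0.4573 m³/s
Panel 4-5: Δb = 2.3 m, d̄ = (0.21+0.00)/2 = 0.105, v̄ = (0.27+0.00)/2 = 0.135 → q = 2.3×0.105×0.135 = 0.03260 m³/s
Q = Σ q = 0.9354 m³/s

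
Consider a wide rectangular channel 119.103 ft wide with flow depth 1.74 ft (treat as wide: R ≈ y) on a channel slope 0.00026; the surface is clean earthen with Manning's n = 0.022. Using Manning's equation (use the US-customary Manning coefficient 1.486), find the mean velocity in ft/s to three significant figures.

1.58 ft/s

A = b·y = 119.103 × 1.74 = 207.2 ft²
Wide channel: R ≈ y = 1.74 ft
Q = (1.486/n)·A·R^(2/3)·S^(1/2) = (1.486/0.022) × 207.2 × 1.740^(2/3) × 0.00026^(1/2) = 326.5 ft³/s
V = Q/A = 326.5/207.2 = 1.576 ft/s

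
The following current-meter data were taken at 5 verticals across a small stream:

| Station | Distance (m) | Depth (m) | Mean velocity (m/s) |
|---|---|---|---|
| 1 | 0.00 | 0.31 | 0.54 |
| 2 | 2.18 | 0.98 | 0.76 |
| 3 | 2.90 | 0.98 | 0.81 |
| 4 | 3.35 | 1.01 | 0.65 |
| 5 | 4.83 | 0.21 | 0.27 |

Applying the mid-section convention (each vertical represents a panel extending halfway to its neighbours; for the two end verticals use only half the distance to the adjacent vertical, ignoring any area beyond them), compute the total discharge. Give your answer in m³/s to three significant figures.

w_1 = (2.18 − 0.00)/2 = 1.09 m; q_1 = 0.54 × 0.31 × 1.09 = 0.1825 m³/s
w_2 = (2.90 − 0.00)/2 = 1.45 m; q_2 = 0.76 × 0.98 × 1.45 = 1.080 m³/s
w_3 = (3.35 − 2.18)/2 = 0.585 m; q_3 = 0.81 × 0.98 × 0.585 = 0.4644 m³/s
w_4 = (4.83 − 2.90)/2 = 0.965 m; q_4 = 0.65 × 1.01 × 0.965 = 0.6335 m³/s
w_5 = (4.83 − 3.35)/2 = 0.74 m; q_5 = 0.27 × 0.21 × 0.74 = 0.04196 m³/s
Q = Σ qᵢ = 2.402 m³/s

2.40 m³/s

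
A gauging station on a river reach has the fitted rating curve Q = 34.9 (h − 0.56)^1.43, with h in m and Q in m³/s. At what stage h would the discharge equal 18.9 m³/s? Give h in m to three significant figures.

h − h₀ = (Q/C)^(1/b) = (18.9/34.9)^(1/1.43) = 0.6512 m
h = 0.56 + 0.6512 = 1.211 m

1.21 m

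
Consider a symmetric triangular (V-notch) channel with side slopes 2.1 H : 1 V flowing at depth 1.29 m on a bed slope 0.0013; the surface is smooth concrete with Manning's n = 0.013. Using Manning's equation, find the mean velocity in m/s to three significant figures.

1.93 m/s

A = z·y² = 2.1×1.29² = 3.495 m²
P = 2y√(1+z²) = 2×1.29×√(1+2.1²) = 6.001 m
R = A/P = 3.495/6.001 = 0.5823 m
Q = (1/n)·A·R^(2/3)·S^(1/2) = (1/0.013) × 3.495 × 0.5823^(2/3) × 0.0013^(1/2) = 6.759 m³/s
V = Q/A = 6.759/3.495 = 1.934 m/s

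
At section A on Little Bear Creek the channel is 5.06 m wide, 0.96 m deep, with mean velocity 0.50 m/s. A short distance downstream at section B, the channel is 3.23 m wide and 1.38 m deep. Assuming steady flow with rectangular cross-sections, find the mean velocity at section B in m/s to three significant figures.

Q = A₁V₁ = (5.06×0.96) × 0.50 = 2.429 m³/s
A₂ = 3.23 × 1.38 = 4.457 m²
V₂ = Q/A₂ = 2.429/4.457 = 0.5449 m/s

0.545 m/s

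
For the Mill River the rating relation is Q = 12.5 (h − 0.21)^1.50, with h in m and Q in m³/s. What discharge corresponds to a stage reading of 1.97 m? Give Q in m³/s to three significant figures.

29.2 m³/s

Q = 12.5 × (1.97 − 0.21)^1.50 = 12.5 × 1.76^1.50 = 29.19 m³/s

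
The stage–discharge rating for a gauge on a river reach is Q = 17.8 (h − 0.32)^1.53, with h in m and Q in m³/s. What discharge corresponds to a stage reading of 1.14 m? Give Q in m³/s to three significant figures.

Q = 17.8 × (1.14 − 0.32)^1.53 = 17.8 × 0.82^1.53 = 13.14 m³/s

13.1 m³/s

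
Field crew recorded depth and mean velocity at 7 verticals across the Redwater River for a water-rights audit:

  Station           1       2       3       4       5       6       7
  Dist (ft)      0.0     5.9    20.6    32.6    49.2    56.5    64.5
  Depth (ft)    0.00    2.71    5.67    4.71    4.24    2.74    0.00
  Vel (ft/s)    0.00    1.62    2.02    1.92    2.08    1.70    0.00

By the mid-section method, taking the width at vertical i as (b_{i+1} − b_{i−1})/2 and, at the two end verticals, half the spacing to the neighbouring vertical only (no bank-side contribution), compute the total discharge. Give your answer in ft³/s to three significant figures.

w_2 = (20.6 − 0.0)/2 = 10.3 ft; q_2 = 1.62 × 2.71 × 10.3 = 45.22 ft³/s
w_3 = (32.6 − 5.9)/2 = 13.35 ft; q_3 = 2.02 × 5.67 × 13.35 = 152.9 ft³/s
w_4 = (49.2 − 20.6)/2 = 14.3 ft; q_4 = 1.92 × 4.71 × 14.3 = 129.3 ft³/s
w_5 = (56.5 − 32.6)/2 = 11.95 ft; q_5 = 2.08 × 4.24 × 11.95 = 105.4 ft³/s
w_6 = (64.5 − 49.2)/2 = 7.65 ft; q_6 = 1.70 × 2.74 × 7.65 = 35.63 ft³/s
Stations 1, 7 contribute zero (depth or velocity is 0).
Q = Σ qᵢ = 468.5 ft³/s

468 ft³/s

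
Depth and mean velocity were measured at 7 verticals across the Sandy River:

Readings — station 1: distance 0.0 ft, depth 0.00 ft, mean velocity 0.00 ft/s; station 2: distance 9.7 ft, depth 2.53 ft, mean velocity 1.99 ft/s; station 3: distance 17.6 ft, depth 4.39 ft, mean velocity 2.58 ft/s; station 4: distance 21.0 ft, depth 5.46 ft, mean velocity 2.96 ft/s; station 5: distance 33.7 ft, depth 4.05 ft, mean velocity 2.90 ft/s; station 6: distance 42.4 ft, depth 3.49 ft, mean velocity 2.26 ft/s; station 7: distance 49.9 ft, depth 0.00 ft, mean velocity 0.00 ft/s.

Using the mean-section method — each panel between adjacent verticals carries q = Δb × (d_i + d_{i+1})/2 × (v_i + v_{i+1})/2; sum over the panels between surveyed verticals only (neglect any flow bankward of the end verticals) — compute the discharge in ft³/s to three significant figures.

Panel 1-2: Δb = 9.7 ft, d̄ = (0.00+2.53)/2 = 1.265, v̄ = (0.00+1.99)/2 = 0.995 → q = 9.7×1.265×0.995 = 12.21 ft³/s
Panel 2-3: Δb = 7.9 ft, d̄ = (2.53+4.39)/2 = 3.46, v̄ = (1.99+2.58)/2 = 2.285 → q = 7.9×3.46×2.285 = 62.46 ft³/s
Panel 3-4: Δb = 3.4 ft, d̄ = (4.39+5.46)/2 = 4.925, v̄ = (2.58+2.96)/2 = 2.77 → q = 3.4×4.925×2.77 = 46.38 ft³/s
Panel 4-5: Δb = 12.7 ft, d̄ = (5.46+4.05)/2 = 4.755, v̄ = (2.96+2.90)/2 = 2.93 → q = 12.7×4.755×2.93 = 176.9 ft³/s
Panel 5-6: Δb = 8.7 ft, d̄ = (4.05+3.49)/2 = 3.77, v̄ = (2.90+2.26)/2 = 2.58 → q = 8.7×3.77×2.58 = 84.62 ft³/s
Panel 6-7: Δb = 7.5 ft, d̄ = (3.49+0.00)/2 = 1.745, v̄ = (2.26+0.00)/2 = 1.13 → q = 7.5×1.745×1.13 = 14.79 ft³/s
Q = Σ q = 397.4 ft³/s

397 ft³/s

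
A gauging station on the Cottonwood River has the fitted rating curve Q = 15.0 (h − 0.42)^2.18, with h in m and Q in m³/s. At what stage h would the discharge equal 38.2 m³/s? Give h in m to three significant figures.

1.96 m

h − h₀ = (Q/C)^(1/b) = (38.2/15.0)^(1/2.18) = 1.535 m
h = 0.42 + 1.535 = 1.955 m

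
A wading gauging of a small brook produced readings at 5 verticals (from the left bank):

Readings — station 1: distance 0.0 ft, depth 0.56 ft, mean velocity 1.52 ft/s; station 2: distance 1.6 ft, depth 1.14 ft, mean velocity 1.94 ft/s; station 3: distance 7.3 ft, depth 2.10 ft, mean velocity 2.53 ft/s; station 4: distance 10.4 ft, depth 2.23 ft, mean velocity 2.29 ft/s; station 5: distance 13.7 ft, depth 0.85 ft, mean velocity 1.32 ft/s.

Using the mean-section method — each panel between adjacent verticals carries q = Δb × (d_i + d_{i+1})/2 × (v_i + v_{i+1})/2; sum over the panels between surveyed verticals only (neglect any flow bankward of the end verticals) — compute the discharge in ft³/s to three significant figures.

48.3 ft³/s

Panel 1-2: Δb = 1.6 ft, d̄ = (0.56+1.14)/2 = 0.85, v̄ = (1.52+1.94)/2 = 1.73 → q = 1.6×0.85×1.73 = 2.353 ft³/s
Panel 2-3: Δb = 5.7 ft, d̄ = (1.14+2.10)/2 = 1.62, v̄ = (1.94+2.53)/2 = 2.235 → q = 5.7×1.62×2.235 = 20.64 ft³/s
Panel 3-4: Δb = 3.1 ft, d̄ = (2.10+2.23)/2 = 2.165, v̄ = (2.53+2.29)/2 = 2.41 → q = 3.1×2.165×2.41 = 16.17 ft³/s
Panel 4-5: Δb = 3.3 ft, d̄ = (2.23+0.85)/2 = 1.54, v̄ = (2.29+1.32)/2 = 1.805 → q = 3.3×1.54×1.805 = 9.173 ft³/s
Q = Σ q = 48.34 ft³/s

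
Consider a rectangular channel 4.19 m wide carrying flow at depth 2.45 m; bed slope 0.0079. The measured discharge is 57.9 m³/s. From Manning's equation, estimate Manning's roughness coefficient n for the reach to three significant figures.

A = b·y = 4.19 × 2.45 = 10.27 m²
P = b + 2y = 4.19 + 2×2.45 = 9.090 m
R = A/P = 10.27/9.090 = 1.129 m
n = (1/Q)·A·R^(2/3)·S^(1/2) = (1/57.9) × 10.27 × 1.084 × 0.08888 = 0.01709

0.0171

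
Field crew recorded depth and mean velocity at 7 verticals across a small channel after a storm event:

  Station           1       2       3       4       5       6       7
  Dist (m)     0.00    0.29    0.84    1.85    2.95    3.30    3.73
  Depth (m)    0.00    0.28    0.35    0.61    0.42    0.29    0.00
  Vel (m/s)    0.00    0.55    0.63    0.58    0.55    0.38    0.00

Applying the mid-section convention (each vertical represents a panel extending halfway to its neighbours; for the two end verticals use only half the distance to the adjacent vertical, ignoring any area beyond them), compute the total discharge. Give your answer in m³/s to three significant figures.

0.820 m³/s

w_2 = (0.84 − 0.00)/2 = 0.42 m; q_2 = 0.55 × 0.28 × 0.42 = 0.06468 m³/s
w_3 = (1.85 − 0.29)/2 = 0.78 m; q_3 = 0.63 × 0.35 × 0.78 = 0.1720 m³/s
w_4 = (2.95 − 0.84)/2 = 1.055 m; q_4 = 0.58 × 0.61 × 1.055 = 0.3733 m³/s
w_5 = (3.30 − 1.85)/2 = 0.725 m; q_5 = 0.55 × 0.42 × 0.725 = 0.1675 m³/s
w_6 = (3.73 − 2.95)/2 = 0.39 m; q_6 = 0.38 × 0.29 × 0.39 = 0.04298 m³/s
Stations 1, 7 contribute zero (depth or velocity is 0).
Q = Σ qᵢ = 0.8204 m³/s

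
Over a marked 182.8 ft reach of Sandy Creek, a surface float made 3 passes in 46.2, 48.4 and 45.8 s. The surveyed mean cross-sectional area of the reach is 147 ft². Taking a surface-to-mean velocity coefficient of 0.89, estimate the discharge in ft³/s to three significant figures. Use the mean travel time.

t̄ = (46.2 + 48.4 + 45.8) / 3 = 46.8 s
v_surface = L / t̄ = 182.8 / 46.8 = 3.906 ft/s
v_mean = 0.89 × 3.906 = 3.476 ft/s
Q = A × v_mean = 147 × 3.476 = 511.0 ft³/s

511 ft³/s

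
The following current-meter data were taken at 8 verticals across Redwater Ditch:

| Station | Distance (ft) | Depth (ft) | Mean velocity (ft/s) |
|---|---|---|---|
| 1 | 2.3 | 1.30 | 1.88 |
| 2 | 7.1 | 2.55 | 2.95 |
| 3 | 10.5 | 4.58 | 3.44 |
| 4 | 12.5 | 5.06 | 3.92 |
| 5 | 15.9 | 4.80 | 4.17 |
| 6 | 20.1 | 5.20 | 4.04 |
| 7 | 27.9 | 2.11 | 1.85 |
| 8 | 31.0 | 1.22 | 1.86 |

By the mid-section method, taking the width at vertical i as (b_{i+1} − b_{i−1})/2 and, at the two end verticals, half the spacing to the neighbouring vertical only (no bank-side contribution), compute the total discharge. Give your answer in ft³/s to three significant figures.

w_1 = (7.1 − 2.3)/2 = 2.4 ft; q_1 = 1.88 × 1.30 × 2.4 = 5.866 ft³/s
w_2 = (10.5 − 2.3)/2 = 4.1 ft; q_2 = 2.95 × 2.55 × 4.1 = 30.84 ft³/s
w_3 = (12.5 − 7.1)/2 = 2.7 ft; q_3 = 3.44 × 4.58 × 2.7 = 42.54 ft³/s
w_4 = (15.9 − 10.5)/2 = 2.7 ft; q_4 = 3.92 × 5.06 × 2.7 = 53.56 ft³/s
w_5 = (20.1 − 12.5)/2 = 3.8 ft; q_5 = 4.17 × 4.80 × 3.8 = 76.06 ft³/s
w_6 = (27.9 − 15.9)/2 = 6 ft; q_6 = 4.04 × 5.20 × 6 = 126.0 ft³/s
w_7 = (31.0 − 20.1)/2 = 5.45 ft; q_7 = 1.85 × 2.11 × 5.45 = 21.27 ft³/s
w_8 = (31.0 − 27.9)/2 = 1.55 ft; q_8 = 1.86 × 1.22 × 1.55 = 3.517 ft³/s
Q = Σ qᵢ = 359.7 ft³/s

360 ft³/s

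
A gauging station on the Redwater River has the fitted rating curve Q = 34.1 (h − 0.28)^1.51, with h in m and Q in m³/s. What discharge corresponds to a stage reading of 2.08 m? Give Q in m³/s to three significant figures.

82.8 m³/s

Q = 34.1 × (2.08 − 0.28)^1.51 = 34.1 × 1.8^1.51 = 82.84 m³/s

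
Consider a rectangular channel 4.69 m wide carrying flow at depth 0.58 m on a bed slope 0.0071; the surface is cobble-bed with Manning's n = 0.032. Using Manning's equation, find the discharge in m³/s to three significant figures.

A = b·y = 4.69 × 0.58 = 2.720 m²
P = b + 2y = 4.69 + 2×0.58 = 5.850 m
R = A/P = 2.720/5.850 = 0.4650 m
Q = (1/n)·A·R^(2/3)·S^(1/2) = (1/0.032) × 2.720 × 0.4650^(2/3) × 0.0071^(1/2) = 4.299 m³/s

4.30 m³/s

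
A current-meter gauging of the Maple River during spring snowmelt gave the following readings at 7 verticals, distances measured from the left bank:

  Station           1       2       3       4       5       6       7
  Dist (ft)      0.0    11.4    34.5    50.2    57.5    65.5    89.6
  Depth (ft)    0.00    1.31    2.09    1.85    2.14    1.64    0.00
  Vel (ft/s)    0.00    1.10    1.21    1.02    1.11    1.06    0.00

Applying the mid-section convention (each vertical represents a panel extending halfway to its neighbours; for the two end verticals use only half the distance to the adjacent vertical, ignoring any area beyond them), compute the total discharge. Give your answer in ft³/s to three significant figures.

142 ft³/s

w_2 = (34.5 − 0.0)/2 = 17.25 ft; q_2 = 1.10 × 1.31 × 17.25 = 24.86 ft³/s
w_3 = (50.2 − 11.4)/2 = 19.4 ft; q_3 = 1.21 × 2.09 × 19.4 = 49.06 ft³/s
w_4 = (57.5 − 34.5)/2 = 11.5 ft; q_4 = 1.02 × 1.85 × 11.5 = 21.70 ft³/s
w_5 = (65.5 − 50.2)/2 = 7.65 ft; q_5 = 1.11 × 2.14 × 7.65 = 18.17 ft³/s
w_6 = (89.6 − 57.5)/2 = 16.05 ft; q_6 = 1.06 × 1.64 × 16.05 = 27.90 ft³/s
Stations 1, 7 contribute zero (depth or velocity is 0).
Q = Σ qᵢ = 141.7 ft³/s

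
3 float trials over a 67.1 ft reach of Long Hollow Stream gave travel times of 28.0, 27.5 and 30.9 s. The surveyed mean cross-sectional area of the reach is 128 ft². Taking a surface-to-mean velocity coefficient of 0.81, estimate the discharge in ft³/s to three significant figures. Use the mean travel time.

242 ft³/s

t̄ = (28.0 + 27.5 + 30.9) / 3 = 28.8 s
v_surface = L / t̄ = 67.1 / 28.8 = 2.330 ft/s
v_mean = 0.81 × 2.330 = 1.887 ft/s
Q = A × v_mean = 128 × 1.887 = 241.6 ft³/s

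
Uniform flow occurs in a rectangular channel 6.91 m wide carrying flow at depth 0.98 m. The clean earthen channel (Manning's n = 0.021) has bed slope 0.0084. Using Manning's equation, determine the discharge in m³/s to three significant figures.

A = b·y = 6.91 × 0.98 = 6.772 m²
P = b + 2y = 6.91 + 2×0.98 = 8.870 m
R = A/P = 6.772/8.870 = 0.7634 m
Q = (1/n)·A·R^(2/3)·S^(1/2) = (1/0.021) × 6.772 × 0.7634^(2/3) × 0.0084^(1/2) = 24.69 m³/s

24.7 m³/s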